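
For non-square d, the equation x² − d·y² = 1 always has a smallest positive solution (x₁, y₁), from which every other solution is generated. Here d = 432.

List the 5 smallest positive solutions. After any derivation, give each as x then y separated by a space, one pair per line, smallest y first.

1351 65
3650401 175630
9863382151 474552195
26650854921601 1282239855260
72010600134783751 3464611614360325

√432 = [20; 1,3,1,1,1,3,1,40, …], period ℓ=8 (even) → k=7
step 0: (20, 1)  from 20·(1,0) + (0,1)
step 1: (21, 1)  from 1·(20,1) + (1,0)
step 2: (83, 4)  from 3·(21,1) + (20,1)
step 3: (104, 5)  from 1·(83,4) + (21,1)
step 4: (187, 9)  from 1·(104,5) + (83,4)
step 5: (291, 14)  from 1·(187,9) + (104,5)
step 6: (1060, 51)  from 3·(291,14) + (187,9)
step 7: (1351, 65)  from 1·(1060,51) + (291,14)
fundamental: x₁=1351, y₁=65  (since 1825201 − 432·4225 = 1)
n=2: (1351,65)∘(1351,65) = (1351·1351+432·65·65, 1351·65+65·1351) = (3650401,175630)
n=3: (3650401,175630)∘(1351,65) = (1351·3650401+432·65·175630, 1351·175630+65·3650401) = (9863382151,474552195)
n=4: (9863382151,474552195)∘(1351,65) = (1351·9863382151+432·65·474552195, 1351·474552195+65·9863382151) = (26650854921601,1282239855260)
n=5: (26650854921601,1282239855260)∘(1351,65) = (1351·26650854921601+432·65·1282239855260, 1351·1282239855260+65·26650854921601) = (72010600134783751,3464611614360325)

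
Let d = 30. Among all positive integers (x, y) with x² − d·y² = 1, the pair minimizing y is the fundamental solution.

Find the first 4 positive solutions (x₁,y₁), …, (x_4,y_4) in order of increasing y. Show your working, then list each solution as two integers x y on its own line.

11 2
241 44
5291 966
116161 21208

√30 → a₀=5, period (2,10); ℓ=2 even so k=1
a_0=5:  p_0=5·1+0=5,  q_0=5·0+1=1
a_1=2:  p_1=2·5+1=11,  q_1=2·1+0=2
(x₁, y₁) = (11, 2);  11² − 30·2² = 1 ✓
k=2:  x_2 = 11·11+30·2·2 = 241,  y_2 = 11·2+2·11 = 44
k=3:  x_3 = 11·241+30·2·44 = 5291,  y_3 = 11·44+2·241 = 966
k=4:  x_4 = 11·5291+30·2·966 = 116161,  y_4 = 11·966+2·5291 = 21208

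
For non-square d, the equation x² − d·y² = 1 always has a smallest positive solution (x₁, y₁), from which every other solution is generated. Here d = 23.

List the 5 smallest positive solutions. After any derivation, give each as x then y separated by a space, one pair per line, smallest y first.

24 5
1151 240
55224 11515
2649601 552480
127125624 26507525

√23 → a₀=4, period (1,3,1,8); ℓ=4 even so k=3
k=0  a_k=4  p_k/q_k = 4/1
k=1  a_k=1  p_k/q_k = 5/1
k=2  a_k=3  p_k/q_k = 19/4
k=3  a_k=1  p_k/q_k = 24/5
(x₁, y₁) = (24, 5);  24² − 23·5² = 1 ✓
k=2:  x_2 = 24·24+23·5·5 = 1151,  y_2 = 24·5+5·24 = 240
k=3:  x_3 = 24·1151+23·5·240 = 55224,  y_3 = 24·240+5·1151 = 11515
k=4:  x_4 = 24·55224+23·5·11515 = 2649601,  y_4 = 24·11515+5·55224 = 552480
k=5:  x_5 = 24·2649601+23·5·552480 = 127125624,  y_5 = 24·552480+5·2649601 = 26507525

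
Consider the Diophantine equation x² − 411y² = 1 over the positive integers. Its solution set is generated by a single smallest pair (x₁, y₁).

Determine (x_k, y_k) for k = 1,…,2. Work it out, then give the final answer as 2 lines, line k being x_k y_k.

49730 2453
4946145799 243975380

√411 → a₀=20, period (3,1,1,1,19,1,1,1,3,40); ℓ=10 even so k=9
k=0  a_k=20  p_k/q_k = 20/1
k=1  a_k=3  p_k/q_k = 61/3
k=2  a_k=1  p_k/q_k = 81/4
…
k=4  a_k=1  p_k/q_k = 223/11
k=5  a_k=19  p_k/q_k = 4379/216
…
k=7  a_k=1  p_k/q_k = 8981/443
k=8  a_k=1  p_k/q_k = 13583/670
k=9  a_k=3  p_k/q_k = 49730/2453
(x₁, y₁) = (49730, 2453);  49730² − 411·2453² = 1 ✓
k=2:  x_2 = 49730·49730+411·2453·2453 = 4946145799,  y_2 = 49730·2453+2453·49730 = 243975380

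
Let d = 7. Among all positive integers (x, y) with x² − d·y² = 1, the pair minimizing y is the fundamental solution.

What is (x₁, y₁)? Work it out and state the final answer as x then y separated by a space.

8 3

√7 → a₀=2, period (1,1,1,4); ℓ=4 even so k=3
k=0  a_k=2  p_k/q_k = 2/1
…
k=2  a_k=1  p_k/q_k = 5/2
k=3  a_k=1  p_k/q_k = 8/3
(x₁, y₁) = (8, 3);  8² − 7·3² = 1 ✓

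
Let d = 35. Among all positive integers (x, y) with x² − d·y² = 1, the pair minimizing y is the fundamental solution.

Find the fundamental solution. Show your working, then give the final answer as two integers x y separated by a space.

[5; 1,10] for √35; ℓ=2 ⇒ convergent index 1
step 0: (5, 1)  from 5·(1,0) + (0,1)
step 1: (6, 1)  from 1·(5,1) + (1,0)
fundamental: x₁=6, y₁=1  (since 36 − 35·1 = 1)

6 1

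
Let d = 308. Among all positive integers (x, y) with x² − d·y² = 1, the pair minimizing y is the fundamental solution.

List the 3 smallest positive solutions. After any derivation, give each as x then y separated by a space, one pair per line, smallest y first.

351 20
246401 14040
172973151 9856060

d=308: √d = [17; 1,1,4,1,1,34] (ℓ=6, even), read p_5/q_5
step 0: (17, 1)  from 17·(1,0) + (0,1)
…
step 4: (193, 11)  from 1·(158,9) + (35,2)
step 5: (351, 20)  from 1·(193,11) + (158,9)
(x₁, y₁) = (351, 20);  351² − 308·20² = 1 ✓
(x_2, y_2) = (351·351 + 308·20·20, 351·20 + 20·351) = (246401, 14040)
(x_3, y_3) = (351·246401 + 308·20·14040, 351·14040 + 20·246401) = (172973151, 9856060)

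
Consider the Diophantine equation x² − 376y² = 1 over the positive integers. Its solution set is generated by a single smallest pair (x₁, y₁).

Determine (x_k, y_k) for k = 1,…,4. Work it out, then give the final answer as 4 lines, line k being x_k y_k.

√376 → a₀=19, period (2,1,1,3,1,…,1,2,38); ℓ=16 even so k=15
k=0  a_k=19  p_k/q_k = 19/1
…
k=11  a_k=1  p_k/q_k = 99455/5129
k=12  a_k=3  p_k/q_k = 368986/19029
…
k=14  a_k=1  p_k/q_k = 837427/43187
k=15  a_k=2  p_k/q_k = 2143295/110532
→ (2143295, 110532).  Check: 2143295²=4593713457025, 376·110532²=4593713457024, difference 1.
k=2:  x_2 = 2143295·2143295+376·110532·110532 = 9187426914049,  y_2 = 2143295·110532+110532·2143295 = 473805365880
k=3:  x_3 = 2143295·9187426914049+376·110532·473805365880 = 39382732335491159615,  y_3 = 2143295·473805365880+110532·9187426914049 = 2031009343327438668
k=4:  x_4 = 2143295·39382732335491159615+376·110532·2031009343327438668 = 168817626601983862467148801,  y_4 = 2143295·2031009343327438668+110532·39382732335491159615 = 8706104341013491514496240

2143295 110532
9187426914049 473805365880
39382732335491159615 2031009343327438668
168817626601983862467148801 8706104341013491514496240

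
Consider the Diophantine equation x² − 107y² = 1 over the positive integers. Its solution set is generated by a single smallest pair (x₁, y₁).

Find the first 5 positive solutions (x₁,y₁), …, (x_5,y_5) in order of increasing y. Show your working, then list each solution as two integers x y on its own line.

√107 = [10; 2,1,9,1,2,20, …], period ℓ=6 (even) → k=5
a_0=10:  p_0=10·1+0=10,  q_0=10·0+1=1
a_1=2:  p_1=2·10+1=21,  q_1=2·1+0=2
a_2=1:  p_2=1·21+10=31,  q_2=1·2+1=3
…
a_4=1:  p_4=1·300+31=331,  q_4=1·29+3=32
a_5=2:  p_5=2·331+300=962,  q_5=2·32+29=93
fundamental: x₁=962, y₁=93  (since 925444 − 107·8649 = 1)
k=2:  x_2 = 962·962+107·93·93 = 1850887,  y_2 = 962·93+93·962 = 178932
k=3:  x_3 = 962·1850887+107·93·178932 = 3561105626,  y_3 = 962·178932+93·1850887 = 344265075
k=4:  x_4 = 962·3561105626+107·93·344265075 = 6851565373537,  y_4 = 962·344265075+93·3561105626 = 662365825368
k=5:  x_5 = 962·6851565373537+107·93·662365825368 = 13182408217579562,  y_5 = 962·662365825368+93·6851565373537 = 1274391503742957

962 93
1850887 178932
3561105626 344265075
6851565373537 662365825368
13182408217579562 1274391503742957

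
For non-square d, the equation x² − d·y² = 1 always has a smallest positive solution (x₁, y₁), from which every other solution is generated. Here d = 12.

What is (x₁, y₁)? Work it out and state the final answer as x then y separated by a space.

7 2

√12 = [3; 2,6, …], period ℓ=2 (even) → k=1
step 0: (3, 1)  from 3·(1,0) + (0,1)
step 1: (7, 2)  from 2·(3,1) + (1,0)
fundamental: x₁=7, y₁=2  (since 49 − 12·4 = 1)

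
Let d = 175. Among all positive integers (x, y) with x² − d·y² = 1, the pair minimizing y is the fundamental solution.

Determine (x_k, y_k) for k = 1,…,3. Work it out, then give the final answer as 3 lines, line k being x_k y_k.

2024 153
8193151 619344
33165873224 2507104359

[13; 4,2,1,2,4,26] for √175; ℓ=6 ⇒ convergent index 5
i=0: a=13 ⇒ p=13, q=1
i=1: a=4 ⇒ p=53, q=4
…
i=3: a=1 ⇒ p=172, q=13
i=4: a=2 ⇒ p=463, q=35
i=5: a=4 ⇒ p=2024, q=153
(x₁, y₁) = (2024, 153);  2024² − 175·153² = 1 ✓
(2024+153√175)^2 = 8193151 + 619344√175
(2024+153√175)^3 = 33165873224 + 2507104359√175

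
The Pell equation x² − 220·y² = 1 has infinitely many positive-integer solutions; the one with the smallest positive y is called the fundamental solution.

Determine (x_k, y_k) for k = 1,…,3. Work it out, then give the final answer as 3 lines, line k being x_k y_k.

[14; 1,4,1,28] for √220; ℓ=4 ⇒ convergent index 3
a_0=14:  p_0=14·1+0=14,  q_0=14·0+1=1
…
a_2=4:  p_2=4·15+14=74,  q_2=4·1+1=5
a_3=1:  p_3=1·74+15=89,  q_3=1·5+1=6
→ (89, 6).  Check: 89²=7921, 220·6²=7920, difference 1.
(89+6√220)^2 = 15841 + 1068√220
(89+6√220)^3 = 2819609 + 190098√220

89 6
15841 1068
2819609 190098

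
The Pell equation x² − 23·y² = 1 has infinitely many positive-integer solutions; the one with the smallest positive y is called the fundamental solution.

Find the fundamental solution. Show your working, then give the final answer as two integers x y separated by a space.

24 5

[4; 1,3,1,8] for √23; ℓ=4 ⇒ convergent index 3
k=0  a_k=4  p_k/q_k = 4/1
…
k=2  a_k=3  p_k/q_k = 19/4
k=3  a_k=1  p_k/q_k = 24/5
→ (24, 5).  Check: 24²=576, 23·5²=575, difference 1.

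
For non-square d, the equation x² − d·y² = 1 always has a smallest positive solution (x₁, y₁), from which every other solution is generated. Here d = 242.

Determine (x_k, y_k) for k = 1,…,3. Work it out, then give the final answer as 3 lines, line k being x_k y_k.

√242 = [15; 1,1,3,1,14,1,3,1,1,30, …], period ℓ=10 (even) → k=9
k=0  a_k=15  p_k/q_k = 15/1
k=1  a_k=1  p_k/q_k = 16/1
k=2  a_k=1  p_k/q_k = 31/2
…
k=4  a_k=1  p_k/q_k = 140/9
k=5  a_k=14  p_k/q_k = 2069/133
k=6  a_k=1  p_k/q_k = 2209/142
k=7  a_k=3  p_k/q_k = 8696/559
k=8  a_k=1  p_k/q_k = 10905/701
k=9  a_k=1  p_k/q_k = 19601/1260
(x₁, y₁) = (19601, 1260);  19601² − 242·1260² = 1 ✓
k=2:  x_2 = 19601·19601+242·1260·1260 = 768398401,  y_2 = 19601·1260+1260·19601 = 49394520
k=3:  x_3 = 19601·768398401+242·1260·49394520 = 30122754096401,  y_3 = 19601·49394520+1260·768398401 = 1936363971780

19601 1260
768398401 49394520
30122754096401 1936363971780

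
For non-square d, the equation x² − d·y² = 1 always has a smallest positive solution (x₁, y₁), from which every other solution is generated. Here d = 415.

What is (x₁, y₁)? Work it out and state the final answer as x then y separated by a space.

18412804 903849

[20; 2,1,2,4,6,…,1,2,40] for √415; ℓ=16 ⇒ convergent index 15
i=0: a=20 ⇒ p=20, q=1
i=1: a=2 ⇒ p=41, q=2
…
i=4: a=4 ⇒ p=713, q=35
i=5: a=6 ⇒ p=4441, q=218
i=6: a=1 ⇒ p=5154, q=253
i=7: a=1 ⇒ p=9595, q=471
i=8: a=3 ⇒ p=33939, q=1666
i=9: a=1 ⇒ p=43534, q=2137
i=10: a=1 ⇒ p=77473, q=3803
…
i=14: a=1 ⇒ p=6841255, q=335824
i=15: a=2 ⇒ p=18412804, q=903849
fundamental: x₁=18412804, y₁=903849  (since 339031351142416 − 415·816943014801 = 1)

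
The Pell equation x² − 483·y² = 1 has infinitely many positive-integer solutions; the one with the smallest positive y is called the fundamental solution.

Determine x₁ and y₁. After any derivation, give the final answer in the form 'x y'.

[21; 1,42] for √483; ℓ=2 ⇒ convergent index 1
a_0=21:  p_0=21·1+0=21,  q_0=21·0+1=1
a_1=1:  p_1=1·21+1=22,  q_1=1·1+0=1
→ (22, 1).  Check: 22²=484, 483·1²=483, difference 1.

22 1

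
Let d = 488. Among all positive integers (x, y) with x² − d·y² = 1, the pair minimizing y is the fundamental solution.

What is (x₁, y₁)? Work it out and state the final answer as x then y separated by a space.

243 11

[22; 11,44] for √488; ℓ=2 ⇒ convergent index 1
i=0: a=22 ⇒ p=22, q=1
i=1: a=11 ⇒ p=243, q=11
→ (243, 11).  Check: 243²=59049, 488·11²=59048, difference 1.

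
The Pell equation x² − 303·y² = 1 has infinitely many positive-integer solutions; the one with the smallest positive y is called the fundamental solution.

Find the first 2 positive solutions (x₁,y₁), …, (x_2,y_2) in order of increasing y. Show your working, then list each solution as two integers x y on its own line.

√303 = [17; 2,2,5,2,2,34, …], period ℓ=6 (even) → k=5
a_0=17:  p_0=17·1+0=17,  q_0=17·0+1=1
…
a_2=2:  p_2=2·35+17=87,  q_2=2·2+1=5
a_3=5:  p_3=5·87+35=470,  q_3=5·5+2=27
a_4=2:  p_4=2·470+87=1027,  q_4=2·27+5=59
a_5=2:  p_5=2·1027+470=2524,  q_5=2·59+27=145
(x₁, y₁) = (2524, 145);  2524² − 303·145² = 1 ✓
k=2:  x_2 = 2524·2524+303·145·145 = 12741151,  y_2 = 2524·145+145·2524 = 731960

2524 145
12741151 731960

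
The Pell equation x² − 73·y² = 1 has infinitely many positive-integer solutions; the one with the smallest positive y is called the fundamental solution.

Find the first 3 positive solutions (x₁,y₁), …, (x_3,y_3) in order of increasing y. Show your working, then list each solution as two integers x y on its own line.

2281249 267000
10408194000001 1218186966000
47487364308614281249 5557975596000801000

d=73: √d = [8; 1,1,5,5,1,1,16] (ℓ=7, odd), read p_13/q_13
step 0: (8, 1)  from 8·(1,0) + (0,1)
step 1: (9, 1)  from 1·(8,1) + (1,0)
step 2: (17, 2)  from 1·(9,1) + (8,1)
…
step 4: (487, 57)  from 5·(94,11) + (17,2)
step 5: (581, 68)  from 1·(487,57) + (94,11)
step 6: (1068, 125)  from 1·(581,68) + (487,57)
step 7: (17669, 2068)  from 16·(1068,125) + (581,68)
step 8: (18737, 2193)  from 1·(17669,2068) + (1068,125)
step 9: (36406, 4261)  from 1·(18737,2193) + (17669,2068)
step 10: (200767, 23498)  from 5·(36406,4261) + (18737,2193)
…
step 12: (1241008, 145249)  from 1·(1040241,121751) + (200767,23498)
step 13: (2281249, 267000)  from 1·(1241008,145249) + (1040241,121751)
(x₁, y₁) = (2281249, 267000);  2281249² − 73·267000² = 1 ✓
k=2:  x_2 = 2281249·2281249+73·267000·267000 = 10408194000001,  y_2 = 2281249·267000+267000·2281249 = 1218186966000
k=3:  x_3 = 2281249·10408194000001+73·267000·1218186966000 = 47487364308614281249,  y_3 = 2281249·1218186966000+267000·10408194000001 = 5557975596000801000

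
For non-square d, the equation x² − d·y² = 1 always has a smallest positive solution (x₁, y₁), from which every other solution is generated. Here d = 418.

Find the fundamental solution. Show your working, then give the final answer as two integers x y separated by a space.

√418 = [20; 2,4,20,4,2,40, …], period ℓ=6 (even) → k=5
k=0  a_k=20  p_k/q_k = 20/1
k=1  a_k=2  p_k/q_k = 41/2
…
k=3  a_k=20  p_k/q_k = 3721/182
k=4  a_k=4  p_k/q_k = 15068/737
k=5  a_k=2  p_k/q_k = 33857/1656
fundamental: x₁=33857, y₁=1656  (since 1146296449 − 418·2742336 = 1)

33857 1656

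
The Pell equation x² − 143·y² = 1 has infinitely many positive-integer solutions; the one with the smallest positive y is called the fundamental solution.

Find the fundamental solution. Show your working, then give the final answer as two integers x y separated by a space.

12 1

d=143: √d = [11; 1,22] (ℓ=2, even), read p_1/q_1
k=0  a_k=11  p_k/q_k = 11/1
k=1  a_k=1  p_k/q_k = 12/1
(x₁, y₁) = (12, 1);  12² − 143·1² = 1 ✓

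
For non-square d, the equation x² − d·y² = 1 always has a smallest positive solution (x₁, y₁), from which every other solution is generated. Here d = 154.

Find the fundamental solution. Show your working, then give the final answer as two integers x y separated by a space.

21295 1716

√154 = [12; 2,2,3,1,2,1,3,2,2,24, …], period ℓ=10 (even) → k=9
step 0: (12, 1)  from 12·(1,0) + (0,1)
step 1: (25, 2)  from 2·(12,1) + (1,0)
step 2: (62, 5)  from 2·(25,2) + (12,1)
step 3: (211, 17)  from 3·(62,5) + (25,2)
step 4: (273, 22)  from 1·(211,17) + (62,5)
step 5: (757, 61)  from 2·(273,22) + (211,17)
step 6: (1030, 83)  from 1·(757,61) + (273,22)
step 7: (3847, 310)  from 3·(1030,83) + (757,61)
step 8: (8724, 703)  from 2·(3847,310) + (1030,83)
step 9: (21295, 1716)  from 2·(8724,703) + (3847,310)
fundamental: x₁=21295, y₁=1716  (since 453477025 − 154·2944656 = 1)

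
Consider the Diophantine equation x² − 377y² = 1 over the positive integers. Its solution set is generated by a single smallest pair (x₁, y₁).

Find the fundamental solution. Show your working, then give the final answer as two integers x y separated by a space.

233 12

d=377: √d = [19; 2,2,2,38] (ℓ=4, even), read p_3/q_3
a_0=19:  p_0=19·1+0=19,  q_0=19·0+1=1
a_1=2:  p_1=2·19+1=39,  q_1=2·1+0=2
a_2=2:  p_2=2·39+19=97,  q_2=2·2+1=5
a_3=2:  p_3=2·97+39=233,  q_3=2·5+2=12
(x₁, y₁) = (233, 12);  233² − 377·12² = 1 ✓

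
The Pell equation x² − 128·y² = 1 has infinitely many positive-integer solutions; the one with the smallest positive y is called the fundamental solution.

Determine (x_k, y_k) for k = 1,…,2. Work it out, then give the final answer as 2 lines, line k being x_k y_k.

577 51
665857 58854

√128 = [11; 3,5,3,22, …], period ℓ=4 (even) → k=3
k=0  a_k=11  p_k/q_k = 11/1
…
k=2  a_k=5  p_k/q_k = 181/16
k=3  a_k=3  p_k/q_k = 577/51
→ (577, 51).  Check: 577²=332929, 128·51²=332928, difference 1.
k=2:  x_2 = 577·577+128·51·51 = 665857,  y_2 = 577·51+51·577 = 58854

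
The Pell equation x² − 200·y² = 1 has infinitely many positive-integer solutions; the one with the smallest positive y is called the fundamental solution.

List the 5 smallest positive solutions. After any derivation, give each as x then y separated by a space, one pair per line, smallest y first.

99 7
19601 1386
3880899 274421
768398401 54333972
152139002499 10757852035

d=200: √d = [14; 7,28] (ℓ=2, even), read p_1/q_1
k=0  a_k=14  p_k/q_k = 14/1
k=1  a_k=7  p_k/q_k = 99/7
fundamental: x₁=99, y₁=7  (since 9801 − 200·49 = 1)
(99+7√200)^2 = 19601 + 1386√200
(99+7√200)^3 = 3880899 + 274421√200
(99+7√200)^4 = 768398401 + 54333972√200
(99+7√200)^5 = 152139002499 + 10757852035√200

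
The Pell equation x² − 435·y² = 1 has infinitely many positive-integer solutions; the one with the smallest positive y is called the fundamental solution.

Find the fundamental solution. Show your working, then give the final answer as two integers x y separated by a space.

146 7

√435 → a₀=20, period (1,5,1,40); ℓ=4 even so k=3
step 0: (20, 1)  from 20·(1,0) + (0,1)
…
step 2: (125, 6)  from 5·(21,1) + (20,1)
step 3: (146, 7)  from 1·(125,6) + (21,1)
→ (146, 7).  Check: 146²=21316, 435·7²=21315, difference 1.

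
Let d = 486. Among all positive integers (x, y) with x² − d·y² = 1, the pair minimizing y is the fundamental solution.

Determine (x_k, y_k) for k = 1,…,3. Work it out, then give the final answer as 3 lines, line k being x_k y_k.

[22; 22,44] for √486; ℓ=2 ⇒ convergent index 1
k=0  a_k=22  p_k/q_k = 22/1
k=1  a_k=22  p_k/q_k = 485/22
fundamental: x₁=485, y₁=22  (since 235225 − 486·484 = 1)
(485+22√486)^2 = 470449 + 21340√486
(485+22√486)^3 = 456335045 + 20699778√486

485 22
470449 21340
456335045 20699778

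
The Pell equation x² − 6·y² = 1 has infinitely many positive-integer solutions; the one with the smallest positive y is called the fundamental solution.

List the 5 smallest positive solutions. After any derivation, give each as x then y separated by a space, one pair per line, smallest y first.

√6 → a₀=2, period (2,4); ℓ=2 even so k=1
i=0: a=2 ⇒ p=2, q=1
i=1: a=2 ⇒ p=5, q=2
→ (5, 2).  Check: 5²=25, 6·2²=24, difference 1.
n=2: (5,2)∘(5,2) = (5·5+6·2·2, 5·2+2·5) = (49,20)
n=3: (49,20)∘(5,2) = (5·49+6·2·20, 5·20+2·49) = (485,198)
n=4: (485,198)∘(5,2) = (5·485+6·2·198, 5·198+2·485) = (4801,1960)
n=5: (4801,1960)∘(5,2) = (5·4801+6·2·1960, 5·1960+2·4801) = (47525,19402)

5 2
49 20
485 198
4801 1960
47525 19402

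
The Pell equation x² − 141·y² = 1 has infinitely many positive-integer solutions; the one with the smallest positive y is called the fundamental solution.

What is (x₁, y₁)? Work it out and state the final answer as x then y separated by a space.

95 8

√141 = [11; 1,6,1,22, …], period ℓ=4 (even) → k=3
k=0  a_k=11  p_k/q_k = 11/1
…
k=2  a_k=6  p_k/q_k = 83/7
k=3  a_k=1  p_k/q_k = 95/8
(x₁, y₁) = (95, 8);  95² − 141·8² = 1 ✓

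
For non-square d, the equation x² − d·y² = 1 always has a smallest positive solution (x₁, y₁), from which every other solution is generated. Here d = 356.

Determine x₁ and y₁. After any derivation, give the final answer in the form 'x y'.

500001 26500

d=356: √d = [18; 1,6,1,1,2,…,6,1,36] (ℓ=14, even), read p_13/q_13
k=0  a_k=18  p_k/q_k = 18/1
…
k=2  a_k=6  p_k/q_k = 132/7
k=3  a_k=1  p_k/q_k = 151/8
…
k=8  a_k=1  p_k/q_k = 9717/515
…
k=10  a_k=1  p_k/q_k = 37868/2007
k=11  a_k=1  p_k/q_k = 66019/3499
k=12  a_k=6  p_k/q_k = 433982/23001
k=13  a_k=1  p_k/q_k = 500001/26500
→ (500001, 26500).  Check: 500001²=250001000001, 356·26500²=250001000000, difference 1.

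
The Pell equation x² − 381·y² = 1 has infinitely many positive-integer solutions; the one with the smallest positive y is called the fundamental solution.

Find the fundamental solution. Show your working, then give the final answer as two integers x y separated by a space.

√381 → a₀=19, period (1,1,12,1,1,38); ℓ=6 even so k=5
step 0: (19, 1)  from 19·(1,0) + (0,1)
…
step 2: (39, 2)  from 1·(20,1) + (19,1)
step 3: (488, 25)  from 12·(39,2) + (20,1)
step 4: (527, 27)  from 1·(488,25) + (39,2)
step 5: (1015, 52)  from 1·(527,27) + (488,25)
(x₁, y₁) = (1015, 52);  1015² − 381·52² = 1 ✓

1015 52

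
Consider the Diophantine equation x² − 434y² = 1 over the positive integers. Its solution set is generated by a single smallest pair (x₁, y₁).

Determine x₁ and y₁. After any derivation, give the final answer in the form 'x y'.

[20; 1,4,1,40] for √434; ℓ=4 ⇒ convergent index 3
k=0  a_k=20  p_k/q_k = 20/1
…
k=2  a_k=4  p_k/q_k = 104/5
k=3  a_k=1  p_k/q_k = 125/6
fundamental: x₁=125, y₁=6  (since 15625 − 434·36 = 1)

125 6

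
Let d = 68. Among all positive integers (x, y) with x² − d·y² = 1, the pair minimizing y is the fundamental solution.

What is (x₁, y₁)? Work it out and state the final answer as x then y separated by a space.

33 4

√68 → a₀=8, period (4,16); ℓ=2 even so k=1
step 0: (8, 1)  from 8·(1,0) + (0,1)
step 1: (33, 4)  from 4·(8,1) + (1,0)
→ (33, 4).  Check: 33²=1089, 68·4²=1088, difference 1.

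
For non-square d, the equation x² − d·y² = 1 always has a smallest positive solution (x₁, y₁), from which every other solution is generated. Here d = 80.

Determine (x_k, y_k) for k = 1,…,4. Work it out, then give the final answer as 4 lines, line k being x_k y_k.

[8; 1,16] for √80; ℓ=2 ⇒ convergent index 1
step 0: (8, 1)  from 8·(1,0) + (0,1)
step 1: (9, 1)  from 1·(8,1) + (1,0)
→ (9, 1).  Check: 9²=81, 80·1²=80, difference 1.
(9+1√80)^2 = 161 + 18√80
(9+1√80)^3 = 2889 + 323√80
(9+1√80)^4 = 51841 + 5796√80

9 1
161 18
2889 323
51841 5796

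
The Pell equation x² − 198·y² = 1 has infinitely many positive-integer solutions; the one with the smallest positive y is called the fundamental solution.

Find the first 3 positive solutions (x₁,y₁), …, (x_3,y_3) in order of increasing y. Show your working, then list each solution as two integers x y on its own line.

197 14
77617 5516
30580901 2173290

√198 = [14; 14,28, …], period ℓ=2 (even) → k=1
k=0  a_k=14  p_k/q_k = 14/1
k=1  a_k=14  p_k/q_k = 197/14
(x₁, y₁) = (197, 14);  197² − 198·14² = 1 ✓
k=2:  x_2 = 197·197+198·14·14 = 77617,  y_2 = 197·14+14·197 = 5516
k=3:  x_3 = 197·77617+198·14·5516 = 30580901,  y_3 = 197·5516+14·77617 = 2173290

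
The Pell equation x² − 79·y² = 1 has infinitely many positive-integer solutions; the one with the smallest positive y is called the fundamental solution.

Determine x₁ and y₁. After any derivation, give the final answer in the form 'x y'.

80 9

d=79: √d = [8; 1,7,1,16] (ℓ=4, even), read p_3/q_3
k=0  a_k=8  p_k/q_k = 8/1
k=1  a_k=1  p_k/q_k = 9/1
k=2  a_k=7  p_k/q_k = 71/8
k=3  a_k=1  p_k/q_k = 80/9
fundamental: x₁=80, y₁=9  (since 6400 − 79·81 = 1)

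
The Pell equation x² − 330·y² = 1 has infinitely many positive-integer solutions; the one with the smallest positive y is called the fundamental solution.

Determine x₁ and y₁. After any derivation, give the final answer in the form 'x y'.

√330 → a₀=18, period (6,36); ℓ=2 even so k=1
i=0: a=18 ⇒ p=18, q=1
i=1: a=6 ⇒ p=109, q=6
(x₁, y₁) = (109, 6);  109² − 330·6² = 1 ✓

109 6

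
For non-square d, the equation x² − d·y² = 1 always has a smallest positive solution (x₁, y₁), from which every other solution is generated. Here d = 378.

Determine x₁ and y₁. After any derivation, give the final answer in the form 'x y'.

[19; 2,3,1,4,1,3,2,38] for √378; ℓ=8 ⇒ convergent index 7
i=0: a=19 ⇒ p=19, q=1
…
i=4: a=4 ⇒ p=836, q=43
…
i=6: a=3 ⇒ p=3869, q=199
i=7: a=2 ⇒ p=8749, q=450
→ (8749, 450).  Check: 8749²=76545001, 378·450²=76545000, difference 1.

8749 450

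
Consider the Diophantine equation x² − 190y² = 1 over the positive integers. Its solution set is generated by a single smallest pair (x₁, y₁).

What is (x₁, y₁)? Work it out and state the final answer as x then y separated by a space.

52021 3774

√190 = [13; 1,3,1,1,1,…,3,1,26, …], period ℓ=14 (even) → k=13
i=0: a=13 ⇒ p=13, q=1
…
i=3: a=1 ⇒ p=69, q=5
…
i=5: a=1 ⇒ p=193, q=14
…
i=9: a=1 ⇒ p=4149, q=301
i=10: a=1 ⇒ p=7085, q=514
…
i=12: a=3 ⇒ p=40787, q=2959
i=13: a=1 ⇒ p=52021, q=3774
fundamental: x₁=52021, y₁=3774  (since 2706184441 − 190·14243076 = 1)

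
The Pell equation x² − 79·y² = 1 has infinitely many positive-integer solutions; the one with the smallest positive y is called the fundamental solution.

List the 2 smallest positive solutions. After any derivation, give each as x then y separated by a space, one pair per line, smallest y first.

d=79: √d = [8; 1,7,1,16] (ℓ=4, even), read p_3/q_3
a_0=8:  p_0=8·1+0=8,  q_0=8·0+1=1
…
a_2=7:  p_2=7·9+8=71,  q_2=7·1+1=8
a_3=1:  p_3=1·71+9=80,  q_3=1·8+1=9
→ (80, 9).  Check: 80²=6400, 79·9²=6399, difference 1.
k=2:  x_2 = 80·80+79·9·9 = 12799,  y_2 = 80·9+9·80 = 1440

80 9
12799 1440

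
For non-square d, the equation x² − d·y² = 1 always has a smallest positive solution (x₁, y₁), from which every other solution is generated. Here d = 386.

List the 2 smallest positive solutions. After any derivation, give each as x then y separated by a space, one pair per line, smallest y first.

111555 5678
24889036049 1266818580

[19; 1,1,1,4,1,18,1,4,1,1,1,38] for √386; ℓ=12 ⇒ convergent index 11
step 0: (19, 1)  from 19·(1,0) + (0,1)
step 1: (20, 1)  from 1·(19,1) + (1,0)
…
step 3: (59, 3)  from 1·(39,2) + (20,1)
step 4: (275, 14)  from 4·(59,3) + (39,2)
step 5: (334, 17)  from 1·(275,14) + (59,3)
step 6: (6287, 320)  from 18·(334,17) + (275,14)
step 7: (6621, 337)  from 1·(6287,320) + (334,17)
step 8: (32771, 1668)  from 4·(6621,337) + (6287,320)
step 9: (39392, 2005)  from 1·(32771,1668) + (6621,337)
step 10: (72163, 3673)  from 1·(39392,2005) + (32771,1668)
step 11: (111555, 5678)  from 1·(72163,3673) + (39392,2005)
→ (111555, 5678).  Check: 111555²=12444518025, 386·5678²=12444518024, difference 1.
(x_2, y_2) = (111555·111555 + 386·5678·5678, 111555·5678 + 5678·111555) = (24889036049, 1266818580)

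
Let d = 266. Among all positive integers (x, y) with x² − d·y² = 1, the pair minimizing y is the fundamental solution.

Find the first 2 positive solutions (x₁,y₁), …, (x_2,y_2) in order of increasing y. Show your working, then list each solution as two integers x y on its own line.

d=266: √d = [16; 3,4,3,32] (ℓ=4, even), read p_3/q_3
a_0=16:  p_0=16·1+0=16,  q_0=16·0+1=1
…
a_2=4:  p_2=4·49+16=212,  q_2=4·3+1=13
a_3=3:  p_3=3·212+49=685,  q_3=3·13+3=42
fundamental: x₁=685, y₁=42  (since 469225 − 266·1764 = 1)
k=2:  x_2 = 685·685+266·42·42 = 938449,  y_2 = 685·42+42·685 = 57540

685 42
938449 57540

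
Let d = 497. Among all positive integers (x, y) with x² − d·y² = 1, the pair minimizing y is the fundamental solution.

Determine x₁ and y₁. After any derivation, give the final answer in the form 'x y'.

1201887 53912

√497 = [22; 3,2,2,5,6,5,2,2,3,44, …], period ℓ=10 (even) → k=9
step 0: (22, 1)  from 22·(1,0) + (0,1)
step 1: (67, 3)  from 3·(22,1) + (1,0)
…
step 5: (12685, 569)  from 6·(2051,92) + (379,17)
step 6: (65476, 2937)  from 5·(12685,569) + (2051,92)
…
step 8: (352750, 15823)  from 2·(143637,6443) + (65476,2937)
step 9: (1201887, 53912)  from 3·(352750,15823) + (143637,6443)
(x₁, y₁) = (1201887, 53912);  1201887² − 497·53912² = 1 ✓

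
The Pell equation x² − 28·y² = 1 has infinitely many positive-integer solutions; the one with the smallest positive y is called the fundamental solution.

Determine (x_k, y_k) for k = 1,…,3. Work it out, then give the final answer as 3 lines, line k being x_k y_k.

√28 → a₀=5, period (3,2,3,10); ℓ=4 even so k=3
a_0=5:  p_0=5·1+0=5,  q_0=5·0+1=1
a_1=3:  p_1=3·5+1=16,  q_1=3·1+0=3
a_2=2:  p_2=2·16+5=37,  q_2=2·3+1=7
a_3=3:  p_3=3·37+16=127,  q_3=3·7+3=24
→ (127, 24).  Check: 127²=16129, 28·24²=16128, difference 1.
k=2:  x_2 = 127·127+28·24·24 = 32257,  y_2 = 127·24+24·127 = 6096
k=3:  x_3 = 127·32257+28·24·6096 = 8193151,  y_3 = 127·6096+24·32257 = 1548360

127 24
32257 6096
8193151 1548360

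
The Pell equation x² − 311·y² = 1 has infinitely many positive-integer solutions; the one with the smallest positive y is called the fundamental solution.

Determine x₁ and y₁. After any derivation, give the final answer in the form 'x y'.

[17; 1,1,1,2,1,…,1,1,34] for √311; ℓ=16 ⇒ convergent index 15
i=0: a=17 ⇒ p=17, q=1
i=1: a=1 ⇒ p=18, q=1
i=2: a=1 ⇒ p=35, q=2
…
i=4: a=2 ⇒ p=141, q=8
i=5: a=1 ⇒ p=194, q=11
i=6: a=6 ⇒ p=1305, q=74
…
i=9: a=3 ⇒ p=217583, q=12338
i=10: a=6 ⇒ p=1376656, q=78063
i=11: a=1 ⇒ p=1594239, q=90401
i=12: a=2 ⇒ p=4565134, q=258865
i=13: a=1 ⇒ p=6159373, q=349266
i=14: a=1 ⇒ p=10724507, q=608131
i=15: a=1 ⇒ p=16883880, q=957397
(x₁, y₁) = (16883880, 957397);  16883880² − 311·957397² = 1 ✓

16883880 957397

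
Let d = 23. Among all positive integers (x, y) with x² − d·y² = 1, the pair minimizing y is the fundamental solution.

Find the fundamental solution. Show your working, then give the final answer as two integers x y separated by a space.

√23 = [4; 1,3,1,8, …], period ℓ=4 (even) → k=3
i=0: a=4 ⇒ p=4, q=1
i=1: a=1 ⇒ p=5, q=1
i=2: a=3 ⇒ p=19, q=4
i=3: a=1 ⇒ p=24, q=5
→ (24, 5).  Check: 24²=576, 23·5²=575, difference 1.

24 5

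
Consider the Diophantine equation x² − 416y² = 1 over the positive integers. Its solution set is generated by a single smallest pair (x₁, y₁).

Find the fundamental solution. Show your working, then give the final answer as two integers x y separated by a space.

5201 255

d=416: √d = [20; 2,1,1,9,1,1,2,40] (ℓ=8, even), read p_7/q_7
a_0=20:  p_0=20·1+0=20,  q_0=20·0+1=1
a_1=2:  p_1=2·20+1=41,  q_1=2·1+0=2
a_2=1:  p_2=1·41+20=61,  q_2=1·2+1=3
a_3=1:  p_3=1·61+41=102,  q_3=1·3+2=5
…
a_5=1:  p_5=1·979+102=1081,  q_5=1·48+5=53
a_6=1:  p_6=1·1081+979=2060,  q_6=1·53+48=101
a_7=2:  p_7=2·2060+1081=5201,  q_7=2·101+53=255
→ (5201, 255).  Check: 5201²=27050401, 416·255²=27050400, difference 1.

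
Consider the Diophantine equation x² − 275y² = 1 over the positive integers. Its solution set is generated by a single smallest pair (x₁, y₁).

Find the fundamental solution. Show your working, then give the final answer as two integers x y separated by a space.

d=275: √d = [16; 1,1,2,1,1,32] (ℓ=6, even), read p_5/q_5
i=0: a=16 ⇒ p=16, q=1
…
i=3: a=2 ⇒ p=83, q=5
i=4: a=1 ⇒ p=116, q=7
i=5: a=1 ⇒ p=199, q=12
→ (199, 12).  Check: 199²=39601, 275·12²=39600, difference 1.

199 12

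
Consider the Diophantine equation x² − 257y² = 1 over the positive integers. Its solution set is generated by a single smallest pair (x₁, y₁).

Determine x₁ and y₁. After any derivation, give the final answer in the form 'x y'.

513 32

√257 = [16; 32, …], period ℓ=1 (odd) → k=1
k=0  a_k=16  p_k/q_k = 16/1
k=1  a_k=32  p_k/q_k = 513/32
→ (513, 32).  Check: 513²=263169, 257·32²=263168, difference 1.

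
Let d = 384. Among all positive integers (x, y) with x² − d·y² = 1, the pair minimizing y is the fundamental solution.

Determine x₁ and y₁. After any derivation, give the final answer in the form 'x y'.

4801 245

√384 → a₀=19, period (1,1,2,9,2,1,1,38); ℓ=8 even so k=7
a_0=19:  p_0=19·1+0=19,  q_0=19·0+1=1
a_1=1:  p_1=1·19+1=20,  q_1=1·1+0=1
…
a_4=9:  p_4=9·98+39=921,  q_4=9·5+2=47
a_5=2:  p_5=2·921+98=1940,  q_5=2·47+5=99
a_6=1:  p_6=1·1940+921=2861,  q_6=1·99+47=146
a_7=1:  p_7=1·2861+1940=4801,  q_7=1·146+99=245
(x₁, y₁) = (4801, 245);  4801² − 384·245² = 1 ✓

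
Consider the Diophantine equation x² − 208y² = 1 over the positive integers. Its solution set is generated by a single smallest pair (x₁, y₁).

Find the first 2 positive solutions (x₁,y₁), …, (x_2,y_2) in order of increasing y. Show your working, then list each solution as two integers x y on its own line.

649 45
842401 58410

d=208: √d = [14; 2,2,1,2,2,28] (ℓ=6, even), read p_5/q_5
step 0: (14, 1)  from 14·(1,0) + (0,1)
step 1: (29, 2)  from 2·(14,1) + (1,0)
step 2: (72, 5)  from 2·(29,2) + (14,1)
…
step 4: (274, 19)  from 2·(101,7) + (72,5)
step 5: (649, 45)  from 2·(274,19) + (101,7)
fundamental: x₁=649, y₁=45  (since 421201 − 208·2025 = 1)
k=2:  x_2 = 649·649+208·45·45 = 842401,  y_2 = 649·45+45·649 = 58410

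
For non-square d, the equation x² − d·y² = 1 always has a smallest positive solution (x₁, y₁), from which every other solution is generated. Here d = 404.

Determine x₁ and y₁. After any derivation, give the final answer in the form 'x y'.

d=404: √d = [20; 10,40] (ℓ=2, even), read p_1/q_1
a_0=20:  p_0=20·1+0=20,  q_0=20·0+1=1
a_1=10:  p_1=10·20+1=201,  q_1=10·1+0=10
→ (201, 10).  Check: 201²=40401, 404·10²=40400, difference 1.

201 10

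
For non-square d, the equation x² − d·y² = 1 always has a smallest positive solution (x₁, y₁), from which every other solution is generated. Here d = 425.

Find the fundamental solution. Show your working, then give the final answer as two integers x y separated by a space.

143649 6968

√425 = [20; 1,1,1,1,1,1,40, …], period ℓ=7 (odd) → k=13
k=0  a_k=20  p_k/q_k = 20/1
…
k=2  a_k=1  p_k/q_k = 41/2
k=3  a_k=1  p_k/q_k = 62/3
…
k=6  a_k=1  p_k/q_k = 268/13
k=7  a_k=40  p_k/q_k = 10885/528
k=8  a_k=1  p_k/q_k = 11153/541
k=9  a_k=1  p_k/q_k = 22038/1069
k=10  a_k=1  p_k/q_k = 33191/1610
k=11  a_k=1  p_k/q_k = 55229/2679
k=12  a_k=1  p_k/q_k = 88420/4289
k=13  a_k=1  p_k/q_k = 143649/6968
(x₁, y₁) = (143649, 6968);  143649² − 425·6968² = 1 ✓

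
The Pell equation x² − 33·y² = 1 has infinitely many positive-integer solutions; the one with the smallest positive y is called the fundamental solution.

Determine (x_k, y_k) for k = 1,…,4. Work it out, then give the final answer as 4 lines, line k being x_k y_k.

[5; 1,2,1,10] for √33; ℓ=4 ⇒ convergent index 3
a_0=5:  p_0=5·1+0=5,  q_0=5·0+1=1
a_1=1:  p_1=1·5+1=6,  q_1=1·1+0=1
a_2=2:  p_2=2·6+5=17,  q_2=2·1+1=3
a_3=1:  p_3=1·17+6=23,  q_3=1·3+1=4
fundamental: x₁=23, y₁=4  (since 529 − 33·16 = 1)
n=2: (23,4)∘(23,4) = (23·23+33·4·4, 23·4+4·23) = (1057,184)
n=3: (1057,184)∘(23,4) = (23·1057+33·4·184, 23·184+4·1057) = (48599,8460)
n=4: (48599,8460)∘(23,4) = (23·48599+33·4·8460, 23·8460+4·48599) = (2234497,388976)

23 4
1057 184
48599 8460
2234497 388976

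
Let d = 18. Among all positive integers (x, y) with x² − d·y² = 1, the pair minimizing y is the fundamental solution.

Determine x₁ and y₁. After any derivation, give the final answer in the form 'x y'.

17 4

√18 → a₀=4, period (4,8); ℓ=2 even so k=1
a_0=4:  p_0=4·1+0=4,  q_0=4·0+1=1
a_1=4:  p_1=4·4+1=17,  q_1=4·1+0=4
→ (17, 4).  Check: 17²=289, 18·4²=288, difference 1.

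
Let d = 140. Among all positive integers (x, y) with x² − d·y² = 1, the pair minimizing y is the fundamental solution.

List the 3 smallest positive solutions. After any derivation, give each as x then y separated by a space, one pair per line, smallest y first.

71 6
10081 852
1431431 120978

[11; 1,4,1,22] for √140; ℓ=4 ⇒ convergent index 3
k=0  a_k=11  p_k/q_k = 11/1
k=1  a_k=1  p_k/q_k = 12/1
k=2  a_k=4  p_k/q_k = 59/5
k=3  a_k=1  p_k/q_k = 71/6
(x₁, y₁) = (71, 6);  71² − 140·6² = 1 ✓
k=2:  x_2 = 71·71+140·6·6 = 10081,  y_2 = 71·6+6·71 = 852
k=3:  x_3 = 71·10081+140·6·852 = 1431431,  y_3 = 71·852+6·10081 = 120978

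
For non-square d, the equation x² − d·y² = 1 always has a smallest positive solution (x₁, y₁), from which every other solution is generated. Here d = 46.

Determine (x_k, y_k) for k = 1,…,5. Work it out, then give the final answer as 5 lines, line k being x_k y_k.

d=46: √d = [6; 1,3,1,1,2,6,2,1,1,3,1,12] (ℓ=12, even), read p_11/q_11
i=0: a=6 ⇒ p=6, q=1
…
i=2: a=3 ⇒ p=27, q=4
…
i=6: a=6 ⇒ p=997, q=147
…
i=10: a=3 ⇒ p=19038, q=2807
i=11: a=1 ⇒ p=24335, q=3588
fundamental: x₁=24335, y₁=3588  (since 592192225 − 46·12873744 = 1)
n=2: (24335,3588)∘(24335,3588) = (24335·24335+46·3588·3588, 24335·3588+3588·24335) = (1184384449,174627960)
n=3: (1184384449,174627960)∘(24335,3588) = (24335·1184384449+46·3588·174627960, 24335·174627960+3588·1184384449) = (57643991108495,8499142809612)
n=4: (57643991108495,8499142809612)∘(24335,3588) = (24335·57643991108495+46·3588·8499142809612, 24335·8499142809612+3588·57643991108495) = (2805533046066067201,413653280369188080)
n=5: (2805533046066067201,413653280369188080)∘(24335,3588) = (24335·2805533046066067201+46·3588·413653280369188080, 24335·413653280369188080+3588·2805533046066067201) = (136545293294391499564175,20132505147069241043988)

24335 3588
1184384449 174627960
57643991108495 8499142809612
2805533046066067201 413653280369188080
136545293294391499564175 20132505147069241043988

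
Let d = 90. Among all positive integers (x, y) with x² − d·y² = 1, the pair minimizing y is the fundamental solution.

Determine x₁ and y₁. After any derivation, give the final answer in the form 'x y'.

√90 → a₀=9, period (2,18); ℓ=2 even so k=1
a_0=9:  p_0=9·1+0=9,  q_0=9·0+1=1
a_1=2:  p_1=2·9+1=19,  q_1=2·1+0=2
(x₁, y₁) = (19, 2);  19² − 90·2² = 1 ✓

19 2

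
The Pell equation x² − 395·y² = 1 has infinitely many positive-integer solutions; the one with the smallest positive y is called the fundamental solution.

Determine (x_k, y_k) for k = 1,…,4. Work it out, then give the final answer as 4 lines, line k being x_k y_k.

159 8
50561 2544
16078239 808984
5112829441 257254368

d=395: √d = [19; 1,6,1,38] (ℓ=4, even), read p_3/q_3
k=0  a_k=19  p_k/q_k = 19/1
…
k=2  a_k=6  p_k/q_k = 139/7
k=3  a_k=1  p_k/q_k = 159/8
fundamental: x₁=159, y₁=8  (since 25281 − 395·64 = 1)
k=2:  x_2 = 159·159+395·8·8 = 50561,  y_2 = 159·8+8·159 = 2544
k=3:  x_3 = 159·50561+395·8·2544 = 16078239,  y_3 = 159·2544+8·50561 = 808984
k=4:  x_4 = 159·16078239+395·8·808984 = 5112829441,  y_4 = 159·808984+8·16078239 = 257254368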